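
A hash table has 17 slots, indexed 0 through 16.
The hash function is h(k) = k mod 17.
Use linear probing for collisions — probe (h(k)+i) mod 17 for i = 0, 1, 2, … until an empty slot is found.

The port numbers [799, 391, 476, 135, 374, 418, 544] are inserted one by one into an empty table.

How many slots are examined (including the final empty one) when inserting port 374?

799 hashes to 0; slot 0 is free -> place at 0.
391 hashes to 0; 0 taken -> place at 1.
476 hashes to 0; 0,1 taken -> place at 2.
135 hashes to 16; slot 16 is free -> place at 16.
374 hashes to 0; 0,1,2 taken -> place at 3.
418 hashes to 10; slot 10 is free -> place at 10.
544 hashes to 0; 0,1,2,3 taken -> place at 4.
Table: [799, 391, 476, 374, 544, _, _, _, _, _, 418, _, _, _, _, _, 135]

4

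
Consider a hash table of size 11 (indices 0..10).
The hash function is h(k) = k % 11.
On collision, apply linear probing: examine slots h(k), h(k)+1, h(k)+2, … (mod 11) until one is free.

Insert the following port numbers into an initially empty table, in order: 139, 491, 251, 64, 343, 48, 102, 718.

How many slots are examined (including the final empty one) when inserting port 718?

139: h=7 => slot 7
491: h=7, probe 7,8 => slot 8
251: h=9 => slot 9
64: h=9, probe 9,10 => slot 10
343: h=2 => slot 2
48: h=4 => slot 4
102: h=3 => slot 3
718: h=3, probe 3,4,5 => slot 5
Table: [., ., 343, 102, 48, 718, ., 139, 491, 251, 64]

3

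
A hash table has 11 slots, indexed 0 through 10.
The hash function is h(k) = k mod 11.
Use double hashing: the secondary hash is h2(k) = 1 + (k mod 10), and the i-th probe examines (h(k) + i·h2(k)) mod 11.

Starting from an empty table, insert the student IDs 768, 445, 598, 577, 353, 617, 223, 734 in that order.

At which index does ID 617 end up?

6

Insert 768: h=9, slot 9 empty -> index 9.
Insert 445: h=5, slot 5 empty -> index 5.
Insert 598: h=4, slot 4 empty -> index 4.
Insert 577: h=5, h2=8, slot 5 occupied -> index 2.
Insert 353: h=1, slot 1 empty -> index 1.
Insert 617: h=1, h2=8, slots 1,9 occupied -> index 6.
Insert 223: h=3, slot 3 empty -> index 3.
Insert 734: h=8, slot 8 empty -> index 8.
Table: [., 353, 577, 223, 598, 445, 617, ., 734, 768, .]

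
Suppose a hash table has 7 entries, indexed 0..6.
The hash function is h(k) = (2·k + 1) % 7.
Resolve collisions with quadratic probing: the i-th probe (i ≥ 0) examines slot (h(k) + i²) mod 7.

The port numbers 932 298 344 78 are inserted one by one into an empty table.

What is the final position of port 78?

0

Insert 932: h=3, slot 3 empty → index 3.
Insert 298: h=2, slot 2 empty → index 2.
Insert 344: h=3, slot 3 occupied → index 4.
Insert 78: h=3, slots 3,4 occupied → index 0.
Table: [78, —, 298, 932, 344, —, —]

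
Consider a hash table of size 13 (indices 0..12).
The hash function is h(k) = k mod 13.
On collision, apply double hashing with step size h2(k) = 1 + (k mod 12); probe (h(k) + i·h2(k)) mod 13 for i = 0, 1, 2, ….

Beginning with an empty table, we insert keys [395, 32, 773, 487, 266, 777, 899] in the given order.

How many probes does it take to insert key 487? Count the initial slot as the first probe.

Insert 395: h=5, slot 5 empty -> index 5.
Insert 32: h=6, slot 6 empty -> index 6.
Insert 773: h=6, h2=6, slot 6 occupied -> index 12.
Insert 487: h=6, h2=8, slot 6 occupied -> index 1.
Insert 266: h=6, h2=3, slot 6 occupied -> index 9.
Insert 777: h=10, slot 10 empty -> index 10.
Insert 899: h=2, slot 2 empty -> index 2.
Table: [∅, 487, 899, ∅, ∅, 395, 32, ∅, ∅, 266, 777, ∅, 773]

2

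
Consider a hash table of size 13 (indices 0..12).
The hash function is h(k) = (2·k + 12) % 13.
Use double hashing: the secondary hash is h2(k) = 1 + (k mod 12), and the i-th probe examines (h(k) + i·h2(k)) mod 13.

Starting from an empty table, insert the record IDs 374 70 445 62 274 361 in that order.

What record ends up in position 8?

374: h=6 -> slot 6
70: h=9 -> slot 9
445: h=5 -> slot 5
62: h=6, h2=3, probe 6,9,12 -> slot 12
274: h=1 -> slot 1
361: h=6, h2=2, probe 6,8 -> slot 8
Table: [-, 274, -, -, -, 445, 374, -, 361, 70, -, -, 62]

361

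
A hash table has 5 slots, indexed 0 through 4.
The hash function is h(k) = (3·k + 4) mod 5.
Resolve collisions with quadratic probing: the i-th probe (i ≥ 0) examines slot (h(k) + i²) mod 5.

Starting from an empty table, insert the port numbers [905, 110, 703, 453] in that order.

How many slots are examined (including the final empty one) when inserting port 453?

905: h=4 → slot 4
110: h=4, probe 4,0 → slot 0
703: h=3 → slot 3
453: h=3, probe 3,4,2 → slot 2
Table: [110, ∅, 453, 703, 905]

3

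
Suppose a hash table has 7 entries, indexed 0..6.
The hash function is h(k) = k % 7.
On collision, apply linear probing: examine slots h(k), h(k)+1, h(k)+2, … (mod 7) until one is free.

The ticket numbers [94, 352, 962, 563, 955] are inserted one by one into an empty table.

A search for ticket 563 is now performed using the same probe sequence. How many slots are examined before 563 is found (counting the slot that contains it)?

3

94: h=3 -> slot 3
352: h=2 -> slot 2
962: h=3, probe 3,4 -> slot 4
563: h=3, probe 3,4,5 -> slot 5
955: h=3, probe 3,4,5,6 -> slot 6
Table: [., ., 352, 94, 962, 563, 955]
Lookup 563: h=3, probe 3,4,5 → found at 5.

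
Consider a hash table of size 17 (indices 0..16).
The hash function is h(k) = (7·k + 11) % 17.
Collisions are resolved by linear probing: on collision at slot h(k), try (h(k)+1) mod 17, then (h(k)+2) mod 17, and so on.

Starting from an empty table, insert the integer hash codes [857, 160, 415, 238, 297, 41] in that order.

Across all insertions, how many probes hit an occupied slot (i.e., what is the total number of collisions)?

Insert 857: h=9, slot 9 empty => index 9.
Insert 160: h=9, slot 9 occupied => index 10.
Insert 415: h=9, slots 9,10 occupied => index 11.
Insert 238: h=11, slot 11 occupied => index 12.
Insert 297: h=16, slot 16 empty => index 16.
Insert 41: h=9, slots 9,10,11,12 occupied => index 13.
Table: [—, —, —, —, —, —, —, —, —, 857, 160, 415, 238, 41, —, —, 297]

8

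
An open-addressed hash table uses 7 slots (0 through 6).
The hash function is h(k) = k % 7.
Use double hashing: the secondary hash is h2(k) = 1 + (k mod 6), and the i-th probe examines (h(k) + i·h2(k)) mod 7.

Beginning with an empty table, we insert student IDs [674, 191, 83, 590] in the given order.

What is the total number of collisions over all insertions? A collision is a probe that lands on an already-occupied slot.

Insert 674: h=2, slot 2 empty -> index 2.
Insert 191: h=2, h2=6, slot 2 occupied -> index 1.
Insert 83: h=6, slot 6 empty -> index 6.
Insert 590: h=2, h2=3, slot 2 occupied -> index 5.
Table: [_, 191, 674, _, _, 590, 83]

2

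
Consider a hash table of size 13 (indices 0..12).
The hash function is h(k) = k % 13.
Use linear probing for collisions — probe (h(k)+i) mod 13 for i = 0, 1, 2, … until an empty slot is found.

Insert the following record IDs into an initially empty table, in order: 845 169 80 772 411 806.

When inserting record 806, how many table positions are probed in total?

845 hashes to 0; slot 0 is free => place at 0.
169 hashes to 0; 0 taken => place at 1.
80 hashes to 2; slot 2 is free => place at 2.
772 hashes to 5; slot 5 is free => place at 5.
411 hashes to 8; slot 8 is free => place at 8.
806 hashes to 0; 0,1,2 taken => place at 3.
Table: [845, 169, 80, 806, ∅, 772, ∅, ∅, 411, ∅, ∅, ∅, ∅]

4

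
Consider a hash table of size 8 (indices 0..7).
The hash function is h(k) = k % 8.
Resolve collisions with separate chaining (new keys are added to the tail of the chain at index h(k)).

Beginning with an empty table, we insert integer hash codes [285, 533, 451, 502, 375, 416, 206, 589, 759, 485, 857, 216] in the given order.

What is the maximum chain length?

4

285 → bucket 5
533 → bucket 5 (collision)
451 → bucket 3
502 → bucket 6
375 → bucket 7
416 → bucket 0
206 → bucket 6 (collision)
589 → bucket 5 (collision)
759 → bucket 7 (collision)
485 → bucket 5 (collision)
857 → bucket 1
216 → bucket 0 (collision)
Final buckets:
0: 416 -> 216
1: 857
2: —
3: 451
4: —
5: 285 -> 533 -> 589 -> 485
6: 502 -> 206
7: 375 -> 759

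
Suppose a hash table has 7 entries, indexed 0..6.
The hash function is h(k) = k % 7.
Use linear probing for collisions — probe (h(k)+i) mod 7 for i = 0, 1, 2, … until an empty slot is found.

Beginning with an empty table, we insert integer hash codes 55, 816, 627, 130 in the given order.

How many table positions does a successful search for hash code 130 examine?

55 hashes to 6; slot 6 is free => place at 6.
816 hashes to 4; slot 4 is free => place at 4.
627 hashes to 4; 4 taken => place at 5.
130 hashes to 4; 4,5,6 taken => place at 0.
Table: [130, ∅, ∅, ∅, 816, 627, 55]
Lookup 130: h=4, probe 4,5,6,0 → found at 0.

4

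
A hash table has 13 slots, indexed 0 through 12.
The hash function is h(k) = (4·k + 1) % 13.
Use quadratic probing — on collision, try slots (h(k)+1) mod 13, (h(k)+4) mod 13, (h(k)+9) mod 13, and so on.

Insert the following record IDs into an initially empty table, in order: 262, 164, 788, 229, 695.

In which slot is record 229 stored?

262 hashes to 9; slot 9 is free → place at 9.
164 hashes to 7; slot 7 is free → place at 7.
788 hashes to 7; 7 taken → place at 8.
229 hashes to 7; 7,8 taken → place at 11.
695 hashes to 12; slot 12 is free → place at 12.
Table: [∅, ∅, ∅, ∅, ∅, ∅, ∅, 164, 788, 262, ∅, 229, 695]

11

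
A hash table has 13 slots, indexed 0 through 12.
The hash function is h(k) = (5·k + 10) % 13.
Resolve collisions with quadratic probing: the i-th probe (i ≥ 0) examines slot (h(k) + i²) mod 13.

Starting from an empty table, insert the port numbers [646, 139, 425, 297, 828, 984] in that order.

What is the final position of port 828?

646: h=3 => slot 3
139: h=3, probe 3,4 => slot 4
425: h=3, probe 3,4,7 => slot 7
297: h=0 => slot 0
828: h=3, probe 3,4,7,12 => slot 12
984: h=3, probe 3,4,7,12,6 => slot 6
Table: [297, -, -, 646, 139, -, 984, 425, -, -, -, -, 828]

12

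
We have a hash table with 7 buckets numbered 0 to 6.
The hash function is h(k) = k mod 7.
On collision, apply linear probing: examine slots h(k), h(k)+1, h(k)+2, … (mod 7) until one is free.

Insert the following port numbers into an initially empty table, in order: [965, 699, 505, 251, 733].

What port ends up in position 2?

Insert 965: h=6, slot 6 empty → index 6.
Insert 699: h=6, slot 6 occupied → index 0.
Insert 505: h=1, slot 1 empty → index 1.
Insert 251: h=6, slots 6,0,1 occupied → index 2.
Insert 733: h=5, slot 5 empty → index 5.
Table: [699, 505, 251, ∅, ∅, 733, 965]

251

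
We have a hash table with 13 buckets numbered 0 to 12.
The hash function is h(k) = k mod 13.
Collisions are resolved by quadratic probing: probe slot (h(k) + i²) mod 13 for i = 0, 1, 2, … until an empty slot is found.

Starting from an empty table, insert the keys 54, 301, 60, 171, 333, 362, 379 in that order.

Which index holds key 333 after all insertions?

9

54 hashes to 2; slot 2 is free → place at 2.
301 hashes to 2; 2 taken → place at 3.
60 hashes to 8; slot 8 is free → place at 8.
171 hashes to 2; 2,3 taken → place at 6.
333 hashes to 8; 8 taken → place at 9.
362 hashes to 11; slot 11 is free → place at 11.
379 hashes to 2; 2,3,6,11 taken → place at 5.
Table: [-, -, 54, 301, -, 379, 171, -, 60, 333, -, 362, -]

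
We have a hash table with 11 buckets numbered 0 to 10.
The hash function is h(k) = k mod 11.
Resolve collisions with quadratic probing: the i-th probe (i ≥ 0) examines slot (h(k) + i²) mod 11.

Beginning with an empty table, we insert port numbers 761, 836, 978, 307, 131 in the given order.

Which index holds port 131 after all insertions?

Insert 761: h=2, slot 2 empty → index 2.
Insert 836: h=0, slot 0 empty → index 0.
Insert 978: h=10, slot 10 empty → index 10.
Insert 307: h=10, slots 10,0 occupied → index 3.
Insert 131: h=10, slots 10,0,3 occupied → index 8.
Table: [836, _, 761, 307, _, _, _, _, 131, _, 978]

8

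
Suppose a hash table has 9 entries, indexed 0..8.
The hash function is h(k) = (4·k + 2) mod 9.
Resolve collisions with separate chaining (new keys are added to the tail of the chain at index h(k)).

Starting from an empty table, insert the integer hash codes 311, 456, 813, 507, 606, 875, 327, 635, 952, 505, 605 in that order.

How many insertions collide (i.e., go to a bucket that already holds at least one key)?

5

Insert 311: h=4, bucket 4 empty → new chain.
Insert 456: h=8, bucket 8 empty → new chain.
Insert 813: h=5, bucket 5 empty → new chain.
Insert 507: h=5, bucket 5 nonempty → append to chain.
Insert 606: h=5, bucket 5 nonempty → append to chain.
Insert 875: h=1, bucket 1 empty → new chain.
Insert 327: h=5, bucket 5 nonempty → append to chain.
Insert 635: h=4, bucket 4 nonempty → append to chain.
Insert 952: h=3, bucket 3 empty → new chain.
Insert 505: h=6, bucket 6 empty → new chain.
Insert 605: h=1, bucket 1 nonempty → append to chain.
Final buckets:
0: _
1: 875 -> 605
2: _
3: 952
4: 311 -> 635
5: 813 -> 507 -> 606 -> 327
6: 505
7: _
8: 456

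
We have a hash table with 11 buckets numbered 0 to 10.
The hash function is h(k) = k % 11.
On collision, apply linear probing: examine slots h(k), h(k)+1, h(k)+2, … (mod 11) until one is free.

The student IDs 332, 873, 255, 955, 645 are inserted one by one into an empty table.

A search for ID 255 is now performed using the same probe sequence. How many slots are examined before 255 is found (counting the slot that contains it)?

Insert 332: h=2, slot 2 empty -> index 2.
Insert 873: h=4, slot 4 empty -> index 4.
Insert 255: h=2, slot 2 occupied -> index 3.
Insert 955: h=9, slot 9 empty -> index 9.
Insert 645: h=7, slot 7 empty -> index 7.
Table: [—, —, 332, 255, 873, —, —, 645, —, 955, —]
Lookup 255: h=2, probe 2,3 → found at 3.

2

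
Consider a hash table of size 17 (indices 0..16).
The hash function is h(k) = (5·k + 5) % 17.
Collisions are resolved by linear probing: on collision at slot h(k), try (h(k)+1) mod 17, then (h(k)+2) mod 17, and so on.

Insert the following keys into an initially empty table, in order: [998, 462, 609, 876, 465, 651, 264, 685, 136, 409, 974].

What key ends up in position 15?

998 hashes to 14; slot 14 is free -> place at 14.
462 hashes to 3; slot 3 is free -> place at 3.
609 hashes to 7; slot 7 is free -> place at 7.
876 hashes to 16; slot 16 is free -> place at 16.
465 hashes to 1; slot 1 is free -> place at 1.
651 hashes to 13; slot 13 is free -> place at 13.
264 hashes to 16; 16 taken -> place at 0.
685 hashes to 13; 13,14 taken -> place at 15.
136 hashes to 5; slot 5 is free -> place at 5.
409 hashes to 10; slot 10 is free -> place at 10.
974 hashes to 13; 13,14,15,16,0,1 taken -> place at 2.
Table: [264, 465, 974, 462, ∅, 136, ∅, 609, ∅, ∅, 409, ∅, ∅, 651, 998, 685, 876]

685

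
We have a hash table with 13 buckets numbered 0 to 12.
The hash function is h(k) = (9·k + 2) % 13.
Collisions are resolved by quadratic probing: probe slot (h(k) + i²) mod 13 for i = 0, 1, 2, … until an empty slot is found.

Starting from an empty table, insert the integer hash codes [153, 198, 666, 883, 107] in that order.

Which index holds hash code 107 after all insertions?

153: h=1 => slot 1
198: h=3 => slot 3
666: h=3, probe 3,4 => slot 4
883: h=6 => slot 6
107: h=3, probe 3,4,7 => slot 7
Table: [∅, 153, ∅, 198, 666, ∅, 883, 107, ∅, ∅, ∅, ∅, ∅]

7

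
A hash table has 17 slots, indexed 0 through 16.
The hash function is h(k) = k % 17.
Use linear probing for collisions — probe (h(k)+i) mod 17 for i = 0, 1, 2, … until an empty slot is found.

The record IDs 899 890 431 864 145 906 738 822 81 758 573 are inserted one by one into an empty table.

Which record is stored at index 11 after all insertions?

758

Insert 899: h=15, slot 15 empty → index 15.
Insert 890: h=6, slot 6 empty → index 6.
Insert 431: h=6, slot 6 occupied → index 7.
Insert 864: h=14, slot 14 empty → index 14.
Insert 145: h=9, slot 9 empty → index 9.
Insert 906: h=5, slot 5 empty → index 5.
Insert 738: h=7, slot 7 occupied → index 8.
Insert 822: h=6, slots 6,7,8,9 occupied → index 10.
Insert 81: h=13, slot 13 empty → index 13.
Insert 758: h=10, slot 10 occupied → index 11.
Insert 573: h=12, slot 12 empty → index 12.
Table: [., ., ., ., ., 906, 890, 431, 738, 145, 822, 758, 573, 81, 864, 899, .]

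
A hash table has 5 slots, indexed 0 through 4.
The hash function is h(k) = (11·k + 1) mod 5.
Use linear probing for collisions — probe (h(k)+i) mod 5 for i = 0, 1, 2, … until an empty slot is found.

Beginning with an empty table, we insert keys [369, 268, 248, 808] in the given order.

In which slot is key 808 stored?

369 hashes to 0; slot 0 is free → place at 0.
268 hashes to 4; slot 4 is free → place at 4.
248 hashes to 4; 4,0 taken → place at 1.
808 hashes to 4; 4,0,1 taken → place at 2.
Table: [369, 248, 808, ∅, 268]

2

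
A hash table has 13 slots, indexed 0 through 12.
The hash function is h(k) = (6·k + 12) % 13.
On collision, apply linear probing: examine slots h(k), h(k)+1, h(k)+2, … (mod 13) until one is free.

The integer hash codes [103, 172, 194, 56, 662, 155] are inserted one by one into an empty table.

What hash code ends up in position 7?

103: h=6 → slot 6
172: h=4 → slot 4
194: h=6, probe 6,7 → slot 7
56: h=10 → slot 10
662: h=6, probe 6,7,8 → slot 8
155: h=6, probe 6,7,8,9 → slot 9
Table: [., ., ., ., 172, ., 103, 194, 662, 155, 56, ., .]

194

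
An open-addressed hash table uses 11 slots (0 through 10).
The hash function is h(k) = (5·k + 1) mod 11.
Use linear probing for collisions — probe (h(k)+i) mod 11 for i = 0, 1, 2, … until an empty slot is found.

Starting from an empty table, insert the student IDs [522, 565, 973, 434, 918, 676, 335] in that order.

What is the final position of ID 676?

522 hashes to 4; slot 4 is free → place at 4.
565 hashes to 10; slot 10 is free → place at 10.
973 hashes to 4; 4 taken → place at 5.
434 hashes to 4; 4,5 taken → place at 6.
918 hashes to 4; 4,5,6 taken → place at 7.
676 hashes to 4; 4,5,6,7 taken → place at 8.
335 hashes to 4; 4,5,6,7,8 taken → place at 9.
Table: [—, —, —, —, 522, 973, 434, 918, 676, 335, 565]

8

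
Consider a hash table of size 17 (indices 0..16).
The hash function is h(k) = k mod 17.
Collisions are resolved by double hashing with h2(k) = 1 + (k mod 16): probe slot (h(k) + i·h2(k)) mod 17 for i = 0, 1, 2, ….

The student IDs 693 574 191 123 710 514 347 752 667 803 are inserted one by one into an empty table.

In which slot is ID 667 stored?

6

693: h=13 -> slot 13
574: h=13, h2=15, probe 13,11 -> slot 11
191: h=4 -> slot 4
123: h=4, h2=12, probe 4,16 -> slot 16
710: h=13, h2=7, probe 13,3 -> slot 3
514: h=4, h2=3, probe 4,7 -> slot 7
347: h=7, h2=12, probe 7,2 -> slot 2
752: h=4, h2=1, probe 4,5 -> slot 5
667: h=4, h2=12, probe 4,16,11,6 -> slot 6
803: h=4, h2=4, probe 4,8 -> slot 8
Table: [∅, ∅, 347, 710, 191, 752, 667, 514, 803, ∅, ∅, 574, ∅, 693, ∅, ∅, 123]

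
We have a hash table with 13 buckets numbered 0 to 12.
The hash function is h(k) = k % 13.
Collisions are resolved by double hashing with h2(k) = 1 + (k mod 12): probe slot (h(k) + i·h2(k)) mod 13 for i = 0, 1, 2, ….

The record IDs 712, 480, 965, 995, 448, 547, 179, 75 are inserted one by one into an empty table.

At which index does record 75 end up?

5

Insert 712: h=10, slot 10 empty -> index 10.
Insert 480: h=12, slot 12 empty -> index 12.
Insert 965: h=3, slot 3 empty -> index 3.
Insert 995: h=7, slot 7 empty -> index 7.
Insert 448: h=6, slot 6 empty -> index 6.
Insert 547: h=1, slot 1 empty -> index 1.
Insert 179: h=10, h2=12, slot 10 occupied -> index 9.
Insert 75: h=10, h2=4, slots 10,1 occupied -> index 5.
Table: [., 547, ., 965, ., 75, 448, 995, ., 179, 712, ., 480]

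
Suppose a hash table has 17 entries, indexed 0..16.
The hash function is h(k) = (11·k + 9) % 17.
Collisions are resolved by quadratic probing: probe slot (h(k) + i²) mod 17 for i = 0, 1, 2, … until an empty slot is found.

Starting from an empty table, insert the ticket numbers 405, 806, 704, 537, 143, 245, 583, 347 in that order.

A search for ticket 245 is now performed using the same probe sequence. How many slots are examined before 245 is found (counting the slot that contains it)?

405: h=10 -> slot 10
806: h=1 -> slot 1
704: h=1, probe 1,2 -> slot 2
537: h=0 -> slot 0
143: h=1, probe 1,2,5 -> slot 5
245: h=1, probe 1,2,5,10,0,9 -> slot 9
583: h=13 -> slot 13
347: h=1, probe 1,2,5,10,0,9,3 -> slot 3
Table: [537, 806, 704, 347, —, 143, —, —, —, 245, 405, —, —, 583, —, —, —]
Lookup 245: h=1, probe 1,2,5,10,0,9 → found at 9.

6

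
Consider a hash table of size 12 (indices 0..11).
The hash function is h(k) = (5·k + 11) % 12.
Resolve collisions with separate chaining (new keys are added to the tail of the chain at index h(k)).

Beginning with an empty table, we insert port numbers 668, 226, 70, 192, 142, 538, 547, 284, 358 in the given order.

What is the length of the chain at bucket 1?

5

668 → bucket 3
226 → bucket 1
70 → bucket 1 (collision)
192 → bucket 11
142 → bucket 1 (collision)
538 → bucket 1 (collision)
547 → bucket 10
284 → bucket 3 (collision)
358 → bucket 1 (collision)
Final buckets:
0: .
1: 226 -> 70 -> 142 -> 538 -> 358
2: .
3: 668 -> 284
4: .
5: .
6: .
7: .
8: .
9: .
10: 547
11: 192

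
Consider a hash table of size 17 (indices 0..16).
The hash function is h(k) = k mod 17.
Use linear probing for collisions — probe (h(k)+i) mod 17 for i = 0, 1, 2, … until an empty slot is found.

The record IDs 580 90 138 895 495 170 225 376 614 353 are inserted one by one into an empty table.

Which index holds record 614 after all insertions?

8

Insert 580: h=2, slot 2 empty → index 2.
Insert 90: h=5, slot 5 empty → index 5.
Insert 138: h=2, slot 2 occupied → index 3.
Insert 895: h=11, slot 11 empty → index 11.
Insert 495: h=2, slots 2,3 occupied → index 4.
Insert 170: h=0, slot 0 empty → index 0.
Insert 225: h=4, slots 4,5 occupied → index 6.
Insert 376: h=2, slots 2,3,4,5,6 occupied → index 7.
Insert 614: h=2, slots 2,3,4,5,6,7 occupied → index 8.
Insert 353: h=13, slot 13 empty → index 13.
Table: [170, -, 580, 138, 495, 90, 225, 376, 614, -, -, 895, -, 353, -, -, -]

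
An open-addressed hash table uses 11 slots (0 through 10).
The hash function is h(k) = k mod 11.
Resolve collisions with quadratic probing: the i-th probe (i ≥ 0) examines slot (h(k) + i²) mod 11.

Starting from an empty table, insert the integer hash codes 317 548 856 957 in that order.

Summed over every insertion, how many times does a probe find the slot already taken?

3

Insert 317: h=9, slot 9 empty → index 9.
Insert 548: h=9, slot 9 occupied → index 10.
Insert 856: h=9, slots 9,10 occupied → index 2.
Insert 957: h=0, slot 0 empty → index 0.
Table: [957, ., 856, ., ., ., ., ., ., 317, 548]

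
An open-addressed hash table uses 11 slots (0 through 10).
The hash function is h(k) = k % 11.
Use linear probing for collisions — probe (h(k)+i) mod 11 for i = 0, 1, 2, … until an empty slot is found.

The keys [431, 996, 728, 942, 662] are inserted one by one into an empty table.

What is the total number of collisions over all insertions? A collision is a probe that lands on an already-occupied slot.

431 hashes to 2; slot 2 is free => place at 2.
996 hashes to 6; slot 6 is free => place at 6.
728 hashes to 2; 2 taken => place at 3.
942 hashes to 7; slot 7 is free => place at 7.
662 hashes to 2; 2,3 taken => place at 4.
Table: [_, _, 431, 728, 662, _, 996, 942, _, _, _]

3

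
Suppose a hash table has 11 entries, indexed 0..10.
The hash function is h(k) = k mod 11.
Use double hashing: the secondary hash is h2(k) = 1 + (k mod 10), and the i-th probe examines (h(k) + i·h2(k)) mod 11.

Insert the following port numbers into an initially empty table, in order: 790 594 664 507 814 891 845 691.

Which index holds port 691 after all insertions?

Insert 790: h=9, slot 9 empty → index 9.
Insert 594: h=0, slot 0 empty → index 0.
Insert 664: h=4, slot 4 empty → index 4.
Insert 507: h=1, slot 1 empty → index 1.
Insert 814: h=0, h2=5, slot 0 occupied → index 5.
Insert 891: h=0, h2=2, slot 0 occupied → index 2.
Insert 845: h=9, h2=6, slots 9,4 occupied → index 10.
Insert 691: h=9, h2=2, slots 9,0,2,4 occupied → index 6.
Table: [594, 507, 891, ., 664, 814, 691, ., ., 790, 845]

6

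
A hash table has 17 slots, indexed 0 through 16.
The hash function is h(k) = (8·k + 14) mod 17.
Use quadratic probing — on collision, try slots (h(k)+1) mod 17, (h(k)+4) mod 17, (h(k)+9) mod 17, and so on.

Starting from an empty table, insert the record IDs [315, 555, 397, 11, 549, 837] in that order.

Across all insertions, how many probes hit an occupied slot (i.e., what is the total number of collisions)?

2

315: h=1 => slot 1
555: h=0 => slot 0
397: h=11 => slot 11
11: h=0, probe 0,1,4 => slot 4
549: h=3 => slot 3
837: h=12 => slot 12
Table: [555, 315, ., 549, 11, ., ., ., ., ., ., 397, 837, ., ., ., .]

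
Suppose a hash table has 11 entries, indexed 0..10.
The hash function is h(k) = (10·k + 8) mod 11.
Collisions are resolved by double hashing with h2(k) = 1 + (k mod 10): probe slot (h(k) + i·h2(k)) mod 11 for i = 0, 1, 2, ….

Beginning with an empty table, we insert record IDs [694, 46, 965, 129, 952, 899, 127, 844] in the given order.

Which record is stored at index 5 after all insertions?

694 hashes to 7; slot 7 is free → place at 7.
46 hashes to 6; slot 6 is free → place at 6.
965 hashes to 0; slot 0 is free → place at 0.
129 hashes to 0, h2=10; 0 taken → place at 10.
952 hashes to 2; slot 2 is free → place at 2.
899 hashes to 0, h2=10; 0,10 taken → place at 9.
127 hashes to 2, h2=8; 2,10,7 taken → place at 4.
844 hashes to 0, h2=5; 0 taken → place at 5.
Table: [965, _, 952, _, 127, 844, 46, 694, _, 899, 129]

844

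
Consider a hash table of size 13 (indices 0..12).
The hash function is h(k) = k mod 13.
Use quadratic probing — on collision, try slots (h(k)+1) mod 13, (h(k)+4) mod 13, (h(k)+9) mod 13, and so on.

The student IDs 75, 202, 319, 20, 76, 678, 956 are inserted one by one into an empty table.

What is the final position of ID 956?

3

75 hashes to 10; slot 10 is free → place at 10.
202 hashes to 7; slot 7 is free → place at 7.
319 hashes to 7; 7 taken → place at 8.
20 hashes to 7; 7,8 taken → place at 11.
76 hashes to 11; 11 taken → place at 12.
678 hashes to 2; slot 2 is free → place at 2.
956 hashes to 7; 7,8,11 taken → place at 3.
Table: [∅, ∅, 678, 956, ∅, ∅, ∅, 202, 319, ∅, 75, 20, 76]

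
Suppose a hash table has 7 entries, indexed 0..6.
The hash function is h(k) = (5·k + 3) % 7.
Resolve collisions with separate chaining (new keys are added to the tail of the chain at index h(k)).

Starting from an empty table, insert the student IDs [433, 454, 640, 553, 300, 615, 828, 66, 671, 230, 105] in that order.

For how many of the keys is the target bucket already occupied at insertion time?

433 → bucket 5
454 → bucket 5 (collision)
640 → bucket 4
553 → bucket 3
300 → bucket 5 (collision)
615 → bucket 5 (collision)
828 → bucket 6
66 → bucket 4 (collision)
671 → bucket 5 (collision)
230 → bucket 5 (collision)
105 → bucket 3 (collision)
Final buckets:
0: —
1: —
2: —
3: 553 -> 105
4: 640 -> 66
5: 433 -> 454 -> 300 -> 615 -> 671 -> 230
6: 828

7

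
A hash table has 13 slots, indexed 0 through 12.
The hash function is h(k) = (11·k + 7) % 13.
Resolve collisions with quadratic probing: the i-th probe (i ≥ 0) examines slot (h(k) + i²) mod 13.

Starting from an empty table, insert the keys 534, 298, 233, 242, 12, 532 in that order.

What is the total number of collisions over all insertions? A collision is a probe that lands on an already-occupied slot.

Insert 534: h=5, slot 5 empty => index 5.
Insert 298: h=9, slot 9 empty => index 9.
Insert 233: h=9, slot 9 occupied => index 10.
Insert 242: h=4, slot 4 empty => index 4.
Insert 12: h=9, slots 9,10 occupied => index 0.
Insert 532: h=9, slots 9,10,0,5 occupied => index 12.
Table: [12, ., ., ., 242, 534, ., ., ., 298, 233, ., 532]

7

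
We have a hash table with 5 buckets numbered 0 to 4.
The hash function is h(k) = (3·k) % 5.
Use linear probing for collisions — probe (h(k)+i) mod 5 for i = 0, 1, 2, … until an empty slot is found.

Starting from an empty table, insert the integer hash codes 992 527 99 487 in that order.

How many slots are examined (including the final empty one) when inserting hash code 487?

4

992: h=1 => slot 1
527: h=1, probe 1,2 => slot 2
99: h=2, probe 2,3 => slot 3
487: h=1, probe 1,2,3,4 => slot 4
Table: [., 992, 527, 99, 487]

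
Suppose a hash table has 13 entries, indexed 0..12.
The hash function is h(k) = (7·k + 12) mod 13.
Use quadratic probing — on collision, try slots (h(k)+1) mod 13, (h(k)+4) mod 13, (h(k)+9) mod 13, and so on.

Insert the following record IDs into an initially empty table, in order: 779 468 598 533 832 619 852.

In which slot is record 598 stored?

0

779 hashes to 5; slot 5 is free => place at 5.
468 hashes to 12; slot 12 is free => place at 12.
598 hashes to 12; 12 taken => place at 0.
533 hashes to 12; 12,0 taken => place at 3.
832 hashes to 12; 12,0,3 taken => place at 8.
619 hashes to 3; 3 taken => place at 4.
852 hashes to 9; slot 9 is free => place at 9.
Table: [598, ., ., 533, 619, 779, ., ., 832, 852, ., ., 468]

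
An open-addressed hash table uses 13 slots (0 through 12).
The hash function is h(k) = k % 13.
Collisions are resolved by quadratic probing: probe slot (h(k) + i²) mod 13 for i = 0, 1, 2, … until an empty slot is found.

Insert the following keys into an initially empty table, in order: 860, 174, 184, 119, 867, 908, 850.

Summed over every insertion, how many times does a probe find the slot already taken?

6

860: h=2 => slot 2
174: h=5 => slot 5
184: h=2, probe 2,3 => slot 3
119: h=2, probe 2,3,6 => slot 6
867: h=9 => slot 9
908: h=11 => slot 11
850: h=5, probe 5,6,9,1 => slot 1
Table: [., 850, 860, 184, ., 174, 119, ., ., 867, ., 908, .]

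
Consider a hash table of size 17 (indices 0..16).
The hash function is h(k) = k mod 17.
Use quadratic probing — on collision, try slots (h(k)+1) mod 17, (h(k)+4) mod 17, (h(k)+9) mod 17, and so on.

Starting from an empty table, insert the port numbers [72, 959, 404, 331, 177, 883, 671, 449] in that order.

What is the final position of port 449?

Insert 72: h=4, slot 4 empty -> index 4.
Insert 959: h=7, slot 7 empty -> index 7.
Insert 404: h=13, slot 13 empty -> index 13.
Insert 331: h=8, slot 8 empty -> index 8.
Insert 177: h=7, slots 7,8 occupied -> index 11.
Insert 883: h=16, slot 16 empty -> index 16.
Insert 671: h=8, slot 8 occupied -> index 9.
Insert 449: h=7, slots 7,8,11,16 occupied -> index 6.
Table: [-, -, -, -, 72, -, 449, 959, 331, 671, -, 177, -, 404, -, -, 883]

6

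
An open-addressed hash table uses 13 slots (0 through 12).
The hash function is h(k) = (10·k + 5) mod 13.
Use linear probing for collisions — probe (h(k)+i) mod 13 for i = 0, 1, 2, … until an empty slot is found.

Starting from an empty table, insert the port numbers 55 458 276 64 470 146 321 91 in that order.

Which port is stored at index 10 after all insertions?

55: h=9 -> slot 9
458: h=9, probe 9,10 -> slot 10
276: h=9, probe 9,10,11 -> slot 11
64: h=8 -> slot 8
470: h=12 -> slot 12
146: h=9, probe 9,10,11,12,0 -> slot 0
321: h=4 -> slot 4
91: h=5 -> slot 5
Table: [146, ., ., ., 321, 91, ., ., 64, 55, 458, 276, 470]

458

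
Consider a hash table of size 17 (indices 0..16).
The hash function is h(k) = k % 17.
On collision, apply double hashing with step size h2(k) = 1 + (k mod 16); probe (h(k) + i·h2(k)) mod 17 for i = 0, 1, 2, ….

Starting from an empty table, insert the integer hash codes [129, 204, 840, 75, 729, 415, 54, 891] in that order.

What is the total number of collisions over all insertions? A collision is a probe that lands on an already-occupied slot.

Insert 129: h=10, slot 10 empty -> index 10.
Insert 204: h=0, slot 0 empty -> index 0.
Insert 840: h=7, slot 7 empty -> index 7.
Insert 75: h=7, h2=12, slot 7 occupied -> index 2.
Insert 729: h=15, slot 15 empty -> index 15.
Insert 415: h=7, h2=16, slot 7 occupied -> index 6.
Insert 54: h=3, slot 3 empty -> index 3.
Insert 891: h=7, h2=12, slots 7,2 occupied -> index 14.
Table: [204, -, 75, 54, -, -, 415, 840, -, -, 129, -, -, -, 891, 729, -]

4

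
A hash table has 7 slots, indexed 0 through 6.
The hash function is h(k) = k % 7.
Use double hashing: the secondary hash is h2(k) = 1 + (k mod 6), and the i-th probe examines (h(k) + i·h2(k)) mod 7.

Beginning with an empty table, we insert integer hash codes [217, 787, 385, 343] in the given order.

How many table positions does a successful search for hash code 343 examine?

217: h=0 → slot 0
787: h=3 → slot 3
385: h=0, h2=2, probe 0,2 → slot 2
343: h=0, h2=2, probe 0,2,4 → slot 4
Table: [217, _, 385, 787, 343, _, _]
Lookup 343: h=0, h2=2, probe 0,2,4 → found at 4.

3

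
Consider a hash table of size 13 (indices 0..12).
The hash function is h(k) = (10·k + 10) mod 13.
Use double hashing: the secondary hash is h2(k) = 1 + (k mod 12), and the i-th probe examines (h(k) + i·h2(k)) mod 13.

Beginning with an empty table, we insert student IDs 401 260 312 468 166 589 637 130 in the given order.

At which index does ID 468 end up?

401 hashes to 3; slot 3 is free => place at 3.
260 hashes to 10; slot 10 is free => place at 10.
312 hashes to 10, h2=1; 10 taken => place at 11.
468 hashes to 10, h2=1; 10,11 taken => place at 12.
166 hashes to 6; slot 6 is free => place at 6.
589 hashes to 11, h2=2; 11 taken => place at 0.
637 hashes to 10, h2=2; 10,12 taken => place at 1.
130 hashes to 10, h2=11; 10 taken => place at 8.
Table: [589, 637, —, 401, —, —, 166, —, 130, —, 260, 312, 468]

12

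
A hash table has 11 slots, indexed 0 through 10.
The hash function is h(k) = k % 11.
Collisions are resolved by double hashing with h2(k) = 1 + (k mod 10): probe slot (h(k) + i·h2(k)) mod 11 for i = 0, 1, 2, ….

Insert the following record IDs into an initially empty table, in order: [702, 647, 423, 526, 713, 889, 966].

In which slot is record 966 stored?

4

702 hashes to 9; slot 9 is free -> place at 9.
647 hashes to 9, h2=8; 9 taken -> place at 6.
423 hashes to 5; slot 5 is free -> place at 5.
526 hashes to 9, h2=7; 9,5 taken -> place at 1.
713 hashes to 9, h2=4; 9 taken -> place at 2.
889 hashes to 9, h2=10; 9 taken -> place at 8.
966 hashes to 9, h2=7; 9,5,1,8 taken -> place at 4.
Table: [., 526, 713, ., 966, 423, 647, ., 889, 702, .]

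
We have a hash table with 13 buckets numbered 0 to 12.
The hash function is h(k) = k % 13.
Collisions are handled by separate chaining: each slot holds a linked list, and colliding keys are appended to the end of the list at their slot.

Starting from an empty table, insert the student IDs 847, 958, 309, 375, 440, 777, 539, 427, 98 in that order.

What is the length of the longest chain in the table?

3

847 → bucket 2
958 → bucket 9
309 → bucket 10
375 → bucket 11
440 → bucket 11 (collision)
777 → bucket 10 (collision)
539 → bucket 6
427 → bucket 11 (collision)
98 → bucket 7
Final buckets:
0: -
1: -
2: 847
3: -
4: -
5: -
6: 539
7: 98
8: -
9: 958
10: 309 -> 777
11: 375 -> 440 -> 427
12: -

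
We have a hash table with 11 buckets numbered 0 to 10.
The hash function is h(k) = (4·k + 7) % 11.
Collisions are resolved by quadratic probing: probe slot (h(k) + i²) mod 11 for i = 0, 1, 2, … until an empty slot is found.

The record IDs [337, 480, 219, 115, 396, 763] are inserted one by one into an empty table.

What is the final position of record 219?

337: h=2 => slot 2
480: h=2, probe 2,3 => slot 3
219: h=3, probe 3,4 => slot 4
115: h=5 => slot 5
396: h=7 => slot 7
763: h=1 => slot 1
Table: [∅, 763, 337, 480, 219, 115, ∅, 396, ∅, ∅, ∅]

4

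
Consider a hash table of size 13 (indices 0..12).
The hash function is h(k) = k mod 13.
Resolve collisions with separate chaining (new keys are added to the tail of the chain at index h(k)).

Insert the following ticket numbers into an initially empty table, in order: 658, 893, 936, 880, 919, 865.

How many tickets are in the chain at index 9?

3

658 -> bucket 8
893 -> bucket 9
936 -> bucket 0
880 -> bucket 9 (collision)
919 -> bucket 9 (collision)
865 -> bucket 7
Final buckets:
0: 936
1: —
2: —
3: —
4: —
5: —
6: —
7: 865
8: 658
9: 893 -> 880 -> 919
10: —
11: —
12: —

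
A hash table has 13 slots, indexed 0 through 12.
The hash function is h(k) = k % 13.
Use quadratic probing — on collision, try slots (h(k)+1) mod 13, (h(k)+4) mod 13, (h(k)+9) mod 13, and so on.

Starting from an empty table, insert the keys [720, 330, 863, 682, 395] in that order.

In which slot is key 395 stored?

720: h=5 → slot 5
330: h=5, probe 5,6 → slot 6
863: h=5, probe 5,6,9 → slot 9
682: h=6, probe 6,7 → slot 7
395: h=5, probe 5,6,9,1 → slot 1
Table: [-, 395, -, -, -, 720, 330, 682, -, 863, -, -, -]

1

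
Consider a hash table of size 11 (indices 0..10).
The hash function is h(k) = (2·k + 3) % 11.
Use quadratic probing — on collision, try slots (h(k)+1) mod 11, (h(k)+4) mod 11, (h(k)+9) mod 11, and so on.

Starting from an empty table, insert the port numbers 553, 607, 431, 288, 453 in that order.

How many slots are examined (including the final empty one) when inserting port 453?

4

Insert 553: h=9, slot 9 empty => index 9.
Insert 607: h=7, slot 7 empty => index 7.
Insert 431: h=7, slot 7 occupied => index 8.
Insert 288: h=7, slots 7,8 occupied => index 0.
Insert 453: h=7, slots 7,8,0 occupied => index 5.
Table: [288, _, _, _, _, 453, _, 607, 431, 553, _]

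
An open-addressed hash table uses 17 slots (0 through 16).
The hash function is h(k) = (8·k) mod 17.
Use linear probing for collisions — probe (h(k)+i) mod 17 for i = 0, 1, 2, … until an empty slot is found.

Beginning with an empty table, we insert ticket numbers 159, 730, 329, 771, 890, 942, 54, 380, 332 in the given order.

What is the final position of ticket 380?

1

159: h=14 → slot 14
730: h=9 → slot 9
329: h=14, probe 14,15 → slot 15
771: h=14, probe 14,15,16 → slot 16
890: h=14, probe 14,15,16,0 → slot 0
942: h=5 → slot 5
54: h=7 → slot 7
380: h=14, probe 14,15,16,0,1 → slot 1
332: h=4 → slot 4
Table: [890, 380, —, —, 332, 942, —, 54, —, 730, —, —, —, —, 159, 329, 771]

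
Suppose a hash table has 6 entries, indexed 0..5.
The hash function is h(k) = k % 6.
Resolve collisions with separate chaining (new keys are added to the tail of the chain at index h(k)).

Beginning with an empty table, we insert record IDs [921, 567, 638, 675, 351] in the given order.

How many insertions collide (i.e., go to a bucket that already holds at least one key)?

921 -> bucket 3
567 -> bucket 3 (collision)
638 -> bucket 2
675 -> bucket 3 (collision)
351 -> bucket 3 (collision)
Final buckets:
0: .
1: .
2: 638
3: 921 -> 567 -> 675 -> 351
4: .
5: .

3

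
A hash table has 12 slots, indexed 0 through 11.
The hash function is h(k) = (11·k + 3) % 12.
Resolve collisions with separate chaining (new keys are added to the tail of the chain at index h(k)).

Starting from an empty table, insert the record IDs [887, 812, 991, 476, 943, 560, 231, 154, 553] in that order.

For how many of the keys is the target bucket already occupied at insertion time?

3

887 → bucket 4
812 → bucket 7
991 → bucket 8
476 → bucket 7 (collision)
943 → bucket 8 (collision)
560 → bucket 7 (collision)
231 → bucket 0
154 → bucket 5
553 → bucket 2
Final buckets:
0: 231
1: -
2: 553
3: -
4: 887
5: 154
6: -
7: 812 -> 476 -> 560
8: 991 -> 943
9: -
10: -
11: -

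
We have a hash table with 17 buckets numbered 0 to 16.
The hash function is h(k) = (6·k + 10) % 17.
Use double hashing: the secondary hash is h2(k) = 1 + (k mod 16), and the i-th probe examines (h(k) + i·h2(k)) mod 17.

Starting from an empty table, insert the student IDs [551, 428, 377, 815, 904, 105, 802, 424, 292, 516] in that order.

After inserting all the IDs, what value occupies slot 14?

105

551: h=1 => slot 1
428: h=11 => slot 11
377: h=11, h2=10, probe 11,4 => slot 4
815: h=4, h2=16, probe 4,3 => slot 3
904: h=11, h2=9, probe 11,3,12 => slot 12
105: h=11, h2=10, probe 11,4,14 => slot 14
802: h=11, h2=3, probe 11,14,0 => slot 0
424: h=4, h2=9, probe 4,13 => slot 13
292: h=11, h2=5, probe 11,16 => slot 16
516: h=12, h2=5, probe 12,0,5 => slot 5
Table: [802, 551, _, 815, 377, 516, _, _, _, _, _, 428, 904, 424, 105, _, 292]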